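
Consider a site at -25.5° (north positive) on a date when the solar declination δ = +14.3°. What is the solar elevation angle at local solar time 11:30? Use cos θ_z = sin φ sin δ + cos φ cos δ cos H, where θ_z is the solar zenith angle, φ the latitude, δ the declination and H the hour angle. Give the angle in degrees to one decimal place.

49.5°

Hour angle H = 15° × (11.5 − 12) = -7.50°.
With φ = -25.5°, δ = 14.3°, H = -7.50°: sin φ sin δ = -0.1063, cos φ cos δ cos H = 0.8671, so cos θ_z = 0.7608.
θ_z = arccos(0.7608) = 40.47°, so the elevation is 90° − 40.47° = 49.53°.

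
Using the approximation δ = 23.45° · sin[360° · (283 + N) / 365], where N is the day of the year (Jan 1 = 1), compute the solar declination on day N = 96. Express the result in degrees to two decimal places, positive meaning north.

360 × (283 + 96) / 365 = 373.808°; sin(373.808°) = 0.2387.
δ = 23.45 × 0.2387 = 5.598° ≈ +5.60°.

+5.60°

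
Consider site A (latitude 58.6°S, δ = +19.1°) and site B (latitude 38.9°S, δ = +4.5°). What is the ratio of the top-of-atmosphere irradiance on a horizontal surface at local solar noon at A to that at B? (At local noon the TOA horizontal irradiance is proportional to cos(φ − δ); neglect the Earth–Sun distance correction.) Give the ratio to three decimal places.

0.293

A: cos θ_z = cos(-58.6° − (19.1°)) = 0.2130.
B: cos θ_z = cos(-38.9° − (4.5°)) = 0.7266.
Ratio A/B = 0.2130 / 0.7266 = 0.2931.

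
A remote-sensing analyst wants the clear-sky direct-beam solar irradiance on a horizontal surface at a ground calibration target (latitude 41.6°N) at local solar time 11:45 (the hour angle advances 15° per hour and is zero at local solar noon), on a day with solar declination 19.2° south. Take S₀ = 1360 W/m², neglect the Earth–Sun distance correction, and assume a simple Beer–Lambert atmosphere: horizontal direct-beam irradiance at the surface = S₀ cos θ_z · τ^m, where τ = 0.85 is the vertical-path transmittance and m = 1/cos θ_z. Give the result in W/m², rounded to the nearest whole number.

Hour angle H = 15° × (11.75 − 12) = -3.75°.
cos θ_z = sin(41.6°) sin(-19.2°) + cos(41.6°) cos(-19.2°) cos(-3.75°) = -0.2183 + 0.7047 = 0.4864.
Air mass m = 1/cos θ_z = 1/0.4864 = 2.056; τ^m = 0.85^2.056 = 0.7160.
Surface direct beam = 1360 × 0.4864 × 0.7160 = 473.64 W/m².

474 W/m²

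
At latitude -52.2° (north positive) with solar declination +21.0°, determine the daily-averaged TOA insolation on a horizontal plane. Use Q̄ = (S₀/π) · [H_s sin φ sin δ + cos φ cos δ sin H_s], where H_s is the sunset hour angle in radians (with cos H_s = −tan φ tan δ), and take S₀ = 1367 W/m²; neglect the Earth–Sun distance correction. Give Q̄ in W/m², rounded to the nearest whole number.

cos H_s = −tan(-52.2°) · tan(21.0°) = 0.4949, so H_s = arccos(0.4949) = 60.34°. In radians, H_s = 1.0531.
H_s sin φ sin δ = 1.0531 × -0.7902 × 0.3584 = -0.2982.
cos φ cos δ sin H_s = 0.6129 × 0.9336 × 0.8690 = 0.4972.
Q̄ = (1367/π) × (-0.2982 + 0.4972) = 435.13 × 0.1990 = 86.59 W/m².

87 W/m²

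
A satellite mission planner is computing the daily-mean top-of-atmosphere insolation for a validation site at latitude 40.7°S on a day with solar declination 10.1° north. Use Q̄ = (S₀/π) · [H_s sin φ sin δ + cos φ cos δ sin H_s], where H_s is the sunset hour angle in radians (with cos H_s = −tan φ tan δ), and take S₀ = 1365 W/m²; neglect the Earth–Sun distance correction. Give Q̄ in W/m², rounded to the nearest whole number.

The sunset hour angle satisfies cos H_s = −tan φ tan δ = 0.1532, giving H_s = 81.19°. In radians, H_s = 1.4170.
H_s sin φ sin δ = 1.4170 × -0.6521 × 0.1754 = -0.1621.
cos φ cos δ sin H_s = 0.7581 × 0.9845 × 0.9882 = 0.7375.
Q̄ = (1365/π) × (-0.1621 + 0.7375) = 434.49 × 0.5754 = 250.01 W/m².

250 W/m²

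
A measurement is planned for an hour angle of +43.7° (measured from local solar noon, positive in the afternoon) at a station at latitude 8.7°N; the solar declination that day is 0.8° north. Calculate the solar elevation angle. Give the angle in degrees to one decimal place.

With φ = 8.7°, δ = 0.8°, H = 43.70°: sin φ sin δ = 0.0021, cos φ cos δ cos H = 0.7146, so cos θ_z = 0.7167.
θ_z = arccos(0.7167) = 44.22°, so the elevation is 90° − 44.22° = 45.78°.

45.8°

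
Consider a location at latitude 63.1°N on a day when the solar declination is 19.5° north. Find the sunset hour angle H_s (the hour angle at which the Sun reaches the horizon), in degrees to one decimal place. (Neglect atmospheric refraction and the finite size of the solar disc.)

134.3°

−tan φ tan δ = −(1.9711)(0.3541) = -0.6980; H_s = arccos(-0.6980) = 134.27°.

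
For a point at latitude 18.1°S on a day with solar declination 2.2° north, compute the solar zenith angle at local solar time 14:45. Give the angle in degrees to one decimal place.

Hour angle H = 15° × (14.75 − 12) = 41.25°.
cos θ_z = sin(-18.1°) sin(2.2°) + cos(-18.1°) cos(2.2°) cos(41.25°) = -0.0119 + 0.7141 = 0.7022.
θ_z = arccos(0.7022) = 45.40°.

45.4°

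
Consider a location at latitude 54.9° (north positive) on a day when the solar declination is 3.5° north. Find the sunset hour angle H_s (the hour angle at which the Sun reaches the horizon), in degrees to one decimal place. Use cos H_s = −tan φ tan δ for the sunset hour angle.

The sunset hour angle satisfies cos H_s = −tan φ tan δ = -0.0870, giving H_s = 94.99°.

95.0°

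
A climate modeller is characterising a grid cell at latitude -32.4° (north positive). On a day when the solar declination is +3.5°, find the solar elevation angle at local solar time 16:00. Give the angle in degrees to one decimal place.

Hour angle H = 15° × (16 − 12) = 60.00°.
With φ = -32.4°, δ = 3.5°, H = 60.00°: sin φ sin δ = -0.0327, cos φ cos δ cos H = 0.4214, so cos θ_z = 0.3887.
θ_z = arccos(0.3887) = 67.13°, so the elevation is 90° − 67.13° = 22.87°.

22.9°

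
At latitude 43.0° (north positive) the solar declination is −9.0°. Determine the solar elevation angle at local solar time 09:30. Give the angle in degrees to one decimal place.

27.8°

Hour angle H = 15° × (9.5 − 12) = -37.50°.
cos θ_z = sin(43.0°) sin(-9.0°) + cos(43.0°) cos(-9.0°) cos(-37.50°) = -0.1067 + 0.5731 = 0.4664.
θ_z = arccos(0.4664) = 62.20°, so the elevation is 90° − 62.20° = 27.80°.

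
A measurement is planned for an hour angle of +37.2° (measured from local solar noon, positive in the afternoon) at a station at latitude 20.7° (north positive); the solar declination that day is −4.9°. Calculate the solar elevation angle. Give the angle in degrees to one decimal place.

cos θ_z = sin(20.7°) sin(-4.9°) + cos(20.7°) cos(-4.9°) cos(37.20°) = -0.0302 + 0.7424 = 0.7122.
θ_z = arccos(0.7122) = 44.59°, so the elevation is 90° − 44.59° = 45.41°.

45.4°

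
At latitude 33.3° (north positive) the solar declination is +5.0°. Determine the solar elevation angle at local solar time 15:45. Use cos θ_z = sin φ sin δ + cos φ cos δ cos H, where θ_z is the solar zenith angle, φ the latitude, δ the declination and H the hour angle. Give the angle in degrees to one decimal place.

30.7°

Hour angle H = 15° × (15.75 − 12) = 56.25°.
With φ = 33.3°, δ = 5.0°, H = 56.25°: sin φ sin δ = 0.0479, cos φ cos δ cos H = 0.4626, so cos θ_z = 0.5105.
θ_z = arccos(0.5105) = 59.30°, so the elevation is 90° − 59.30° = 30.70°.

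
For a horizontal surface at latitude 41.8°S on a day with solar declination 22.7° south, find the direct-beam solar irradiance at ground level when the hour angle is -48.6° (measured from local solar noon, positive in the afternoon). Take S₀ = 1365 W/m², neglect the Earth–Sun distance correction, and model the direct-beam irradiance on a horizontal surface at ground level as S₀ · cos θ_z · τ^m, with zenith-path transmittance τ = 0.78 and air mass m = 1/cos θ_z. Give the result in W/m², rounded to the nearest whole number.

With φ = -41.8°, δ = -22.7°, H = -48.60°: sin φ sin δ = 0.2572, cos φ cos δ cos H = 0.4548, so cos θ_z = 0.7120.
Air mass m = 1/cos θ_z = 1/0.7120 = 1.404; τ^m = 0.78^1.404 = 0.7055.
Surface direct beam = 1365 × 0.7120 × 0.7055 = 685.66 W/m².

686 W/m²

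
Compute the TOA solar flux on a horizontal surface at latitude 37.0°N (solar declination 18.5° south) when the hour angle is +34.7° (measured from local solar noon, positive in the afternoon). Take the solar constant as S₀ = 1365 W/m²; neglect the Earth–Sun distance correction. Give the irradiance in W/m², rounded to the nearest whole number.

589 W/m²

With φ = 37.0°, δ = -18.5°, H = 34.70°: sin φ sin δ = -0.1910, cos φ cos δ cos H = 0.6227, so cos θ_z = 0.4317.
Top-of-atmosphere irradiance = S₀ cos θ_z = 1365 × 0.4317 = 589.27 W/m².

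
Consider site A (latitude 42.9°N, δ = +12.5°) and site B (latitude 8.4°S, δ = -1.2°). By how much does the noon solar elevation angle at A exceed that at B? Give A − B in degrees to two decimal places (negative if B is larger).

-23.20°

A: 90° − |42.9 − (12.5)| = 59.60°.
B: 90° − |-8.4 − (-1.2)| = 82.80°.
A − B = 59.60 − 82.80 = -23.20°.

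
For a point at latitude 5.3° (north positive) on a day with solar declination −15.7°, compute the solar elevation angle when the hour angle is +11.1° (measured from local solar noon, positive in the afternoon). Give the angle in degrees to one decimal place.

66.3°

cos θ_z = sin φ sin δ + cos φ cos δ cos H = (0.0924)(-0.2706) + (0.9957)(0.9627)(0.9813) = 0.9156.
θ_z = arccos(0.9156) = 23.71°, so the elevation is 90° − 23.71° = 66.29°.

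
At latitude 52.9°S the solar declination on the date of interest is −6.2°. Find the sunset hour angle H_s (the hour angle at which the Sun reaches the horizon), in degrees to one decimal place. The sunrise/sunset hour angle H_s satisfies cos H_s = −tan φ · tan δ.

cos H_s = −tan(-52.9°) · tan(-6.2°) = -0.1436, so H_s = arccos(-0.1436) = 98.26°.

98.3°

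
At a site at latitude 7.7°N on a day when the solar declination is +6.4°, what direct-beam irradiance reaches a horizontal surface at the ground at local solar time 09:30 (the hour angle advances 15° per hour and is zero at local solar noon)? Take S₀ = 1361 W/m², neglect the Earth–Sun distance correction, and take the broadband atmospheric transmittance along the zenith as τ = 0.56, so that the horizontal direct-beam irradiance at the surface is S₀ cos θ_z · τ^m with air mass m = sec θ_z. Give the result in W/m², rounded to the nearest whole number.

523 W/m²

Hour angle H = 15° × (9.5 − 12) = -37.50°.
With φ = 7.7°, δ = 6.4°, H = -37.50°: sin φ sin δ = 0.0149, cos φ cos δ cos H = 0.7813, so cos θ_z = 0.7962.
Air mass m = 1/cos θ_z = 1/0.7962 = 1.256; τ^m = 0.56^1.256 = 0.4828.
Surface direct beam = 1361 × 0.7962 × 0.4828 = 523.18 W/m².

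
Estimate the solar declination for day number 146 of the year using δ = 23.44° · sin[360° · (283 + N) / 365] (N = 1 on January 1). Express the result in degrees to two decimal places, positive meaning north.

+20.91°

360 × (283 + 146) / 365 = 423.123°; sin(423.123°) = 0.8920.
δ = 23.44 × 0.8920 = 20.908° ≈ +20.91°.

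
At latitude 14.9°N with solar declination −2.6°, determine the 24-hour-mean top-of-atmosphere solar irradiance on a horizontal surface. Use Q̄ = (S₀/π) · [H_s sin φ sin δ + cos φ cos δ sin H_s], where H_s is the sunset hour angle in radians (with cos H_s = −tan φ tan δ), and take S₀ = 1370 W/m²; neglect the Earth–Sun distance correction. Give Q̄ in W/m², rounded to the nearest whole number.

413 W/m²

cos H_s = −tan(14.9°) · tan(-2.6°) = 0.0121, so H_s = arccos(0.0121) = 89.31°. In radians, H_s = 1.5588.
H_s sin φ sin δ = 1.5588 × 0.2571 × -0.0454 = -0.0182.
cos φ cos δ sin H_s = 0.9664 × 0.9990 × 0.9999 = 0.9653.
Q̄ = (1370/π) × (-0.0182 + 0.9653) = 436.08 × 0.9471 = 413.01 W/m².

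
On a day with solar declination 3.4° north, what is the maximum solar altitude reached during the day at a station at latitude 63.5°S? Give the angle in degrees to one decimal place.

23.1°

At local solar noon the hour angle is zero, so the elevation is 90° − |φ − δ| = 90° − |-63.5° − (3.4°)| = 90° − 66.9° = 23.1°.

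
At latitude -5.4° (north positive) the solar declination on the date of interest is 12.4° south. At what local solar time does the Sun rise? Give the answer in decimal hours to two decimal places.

The sunset hour angle satisfies cos H_s = −tan φ tan δ = -0.0208, giving H_s = 91.19°.
Sunrise is at 12 − H_s/15 = 12 − 6.079 = 5.921 h local solar time.

5.92 h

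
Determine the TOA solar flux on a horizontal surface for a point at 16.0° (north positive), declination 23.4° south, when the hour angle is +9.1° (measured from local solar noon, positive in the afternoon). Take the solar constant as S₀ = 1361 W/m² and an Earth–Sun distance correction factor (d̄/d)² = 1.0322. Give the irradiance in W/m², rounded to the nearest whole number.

1070 W/m²

cos θ_z = sin(16.0°) sin(-23.4°) + cos(16.0°) cos(-23.4°) cos(9.10°) = -0.1095 + 0.8711 = 0.7616.
Top-of-atmosphere irradiance = S₀ (d̄/d)² cos θ_z = 1361 × 1.0322 × 0.7616 = 1069.91 W/m².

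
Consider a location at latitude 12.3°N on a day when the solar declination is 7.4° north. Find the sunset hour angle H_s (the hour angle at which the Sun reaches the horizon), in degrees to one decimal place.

91.6°

−tan φ tan δ = −(0.2180)(0.1299) = -0.0283; H_s = arccos(-0.0283) = 91.62°.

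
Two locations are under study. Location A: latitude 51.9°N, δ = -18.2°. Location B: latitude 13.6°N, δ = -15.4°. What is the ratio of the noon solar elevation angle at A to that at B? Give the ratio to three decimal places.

A: 90° − |51.9 − (-18.2)| = 19.90°.
B: 90° − |13.6 − (-15.4)| = 61.00°.
Ratio A/B = 19.9000 / 61.0000 = 0.3262.

0.326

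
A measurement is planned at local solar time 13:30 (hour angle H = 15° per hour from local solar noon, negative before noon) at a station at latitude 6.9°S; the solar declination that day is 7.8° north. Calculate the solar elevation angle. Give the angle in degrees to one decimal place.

63.2°

Hour angle H = 15° × (13.5 − 12) = 22.50°.
With φ = -6.9°, δ = 7.8°, H = 22.50°: sin φ sin δ = -0.0163, cos φ cos δ cos H = 0.9087, so cos θ_z = 0.8924.
θ_z = arccos(0.8924) = 26.82°, so the elevation is 90° − 26.82° = 63.18°.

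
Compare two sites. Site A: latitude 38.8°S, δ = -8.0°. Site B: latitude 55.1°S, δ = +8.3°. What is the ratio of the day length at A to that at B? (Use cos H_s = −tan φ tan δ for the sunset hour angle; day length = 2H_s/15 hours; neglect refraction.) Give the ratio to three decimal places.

A: H_s = arccos(−tan -38.8° · tan -8.0°) = 96.49°, so 2H_s/15 = 12.8653 h.
B: H_s = arccos(−tan -55.1° · tan 8.3°) = 77.93°, so 2H_s/15 = 10.3907 h.
Ratio A/B = 12.8653 / 10.3907 = 1.2382.

1.238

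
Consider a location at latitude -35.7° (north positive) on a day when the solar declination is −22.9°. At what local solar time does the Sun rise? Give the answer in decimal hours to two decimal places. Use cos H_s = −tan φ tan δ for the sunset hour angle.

4.82 h

The sunset hour angle satisfies cos H_s = −tan φ tan δ = -0.3035, giving H_s = 107.67°.
Sunrise is at 12 − H_s/15 = 12 − 7.178 = 4.822 h local solar time.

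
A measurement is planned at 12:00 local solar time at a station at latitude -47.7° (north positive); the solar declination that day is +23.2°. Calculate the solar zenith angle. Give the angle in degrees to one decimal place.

70.9°

Hour angle H = 15° × (12 − 12) = 0.00°.
cos θ_z = sin(-47.7°) sin(23.2°) + cos(-47.7°) cos(23.2°) cos(0.00°) = -0.2914 + 0.6186 = 0.3272.
θ_z = arccos(0.3272) = 70.90°.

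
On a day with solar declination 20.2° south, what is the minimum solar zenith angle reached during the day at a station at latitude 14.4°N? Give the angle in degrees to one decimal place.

At local solar noon the hour angle is zero, so the zenith angle is |φ − δ| = |14.4° − (-20.2°)| = 34.6°.

34.6°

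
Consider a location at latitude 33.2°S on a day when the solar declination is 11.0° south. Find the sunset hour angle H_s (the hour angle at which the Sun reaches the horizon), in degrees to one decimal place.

−tan φ tan δ = −(-0.6544)(-0.1944) = -0.1272; H_s = arccos(-0.1272) = 97.31°.

97.3°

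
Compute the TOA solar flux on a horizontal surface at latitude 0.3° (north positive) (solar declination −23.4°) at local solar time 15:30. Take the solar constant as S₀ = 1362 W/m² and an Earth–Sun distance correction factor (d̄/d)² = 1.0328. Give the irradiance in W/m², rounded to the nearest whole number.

Hour angle H = 15° × (15.5 − 12) = 52.50°.
cos θ_z = sin(0.3°) sin(-23.4°) + cos(0.3°) cos(-23.4°) cos(52.50°) = -0.0021 + 0.5587 = 0.5566.
Top-of-atmosphere irradiance = S₀ (d̄/d)² cos θ_z = 1362 × 1.0328 × 0.5566 = 782.95 W/m².

783 W/m²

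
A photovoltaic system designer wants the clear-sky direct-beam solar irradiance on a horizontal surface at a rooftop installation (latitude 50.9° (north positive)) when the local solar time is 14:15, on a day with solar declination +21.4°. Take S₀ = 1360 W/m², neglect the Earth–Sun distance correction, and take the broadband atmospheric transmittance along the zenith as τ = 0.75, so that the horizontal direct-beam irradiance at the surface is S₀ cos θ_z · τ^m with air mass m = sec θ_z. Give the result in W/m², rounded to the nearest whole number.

Hour angle H = 15° × (14.25 − 12) = 33.75°.
cos θ_z = sin(50.9°) sin(21.4°) + cos(50.9°) cos(21.4°) cos(33.75°) = 0.2832 + 0.4882 = 0.7714.
Air mass m = 1/cos θ_z = 1/0.7714 = 1.296; τ^m = 0.75^1.296 = 0.6888.
Surface direct beam = 1360 × 0.7714 × 0.6888 = 722.62 W/m².

723 W/m²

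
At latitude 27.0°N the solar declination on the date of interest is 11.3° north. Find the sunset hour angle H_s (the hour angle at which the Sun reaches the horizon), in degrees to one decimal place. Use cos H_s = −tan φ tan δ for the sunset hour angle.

−tan φ tan δ = −(0.5095)(0.1998) = -0.1018; H_s = arccos(-0.1018) = 95.84°.

95.8°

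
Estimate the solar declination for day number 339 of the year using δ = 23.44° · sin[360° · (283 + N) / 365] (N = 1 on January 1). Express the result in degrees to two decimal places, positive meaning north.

360 × (283 + 339) / 365 = 613.479°; sin(613.479°) = -0.9587.
δ = 23.44 × -0.9587 = -22.472° ≈ -22.47°.

-22.47°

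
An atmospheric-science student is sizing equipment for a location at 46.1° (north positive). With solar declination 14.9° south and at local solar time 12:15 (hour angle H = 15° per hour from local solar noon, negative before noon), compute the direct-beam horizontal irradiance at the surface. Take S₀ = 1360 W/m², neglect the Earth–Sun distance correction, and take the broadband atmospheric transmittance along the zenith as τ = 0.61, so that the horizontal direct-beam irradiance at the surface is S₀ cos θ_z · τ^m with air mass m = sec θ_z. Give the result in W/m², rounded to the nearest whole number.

Hour angle H = 15° × (12.25 − 12) = 3.75°.
cos θ_z = sin(46.1°) sin(-14.9°) + cos(46.1°) cos(-14.9°) cos(3.75°) = -0.1853 + 0.6687 = 0.4834.
Air mass m = 1/cos θ_z = 1/0.4834 = 2.069; τ^m = 0.61^2.069 = 0.3596.
Surface direct beam = 1360 × 0.4834 × 0.3596 = 236.41 W/m².

236 W/m²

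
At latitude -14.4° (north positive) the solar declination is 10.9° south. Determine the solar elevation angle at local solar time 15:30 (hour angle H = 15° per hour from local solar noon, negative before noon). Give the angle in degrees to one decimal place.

38.8°

Hour angle H = 15° × (15.5 − 12) = 52.50°.
cos θ_z = sin(-14.4°) sin(-10.9°) + cos(-14.4°) cos(-10.9°) cos(52.50°) = 0.0470 + 0.5790 = 0.6260.
θ_z = arccos(0.6260) = 51.24°, so the elevation is 90° − 51.24° = 38.76°.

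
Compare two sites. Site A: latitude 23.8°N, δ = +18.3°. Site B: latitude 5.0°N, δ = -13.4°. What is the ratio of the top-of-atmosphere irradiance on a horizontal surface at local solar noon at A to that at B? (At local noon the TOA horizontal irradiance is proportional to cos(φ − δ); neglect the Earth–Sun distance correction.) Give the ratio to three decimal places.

1.049

A: cos θ_z = cos(23.8° − (18.3°)) = 0.9954.
B: cos θ_z = cos(5.0° − (-13.4°)) = 0.9489.
Ratio A/B = 0.9954 / 0.9489 = 1.0490.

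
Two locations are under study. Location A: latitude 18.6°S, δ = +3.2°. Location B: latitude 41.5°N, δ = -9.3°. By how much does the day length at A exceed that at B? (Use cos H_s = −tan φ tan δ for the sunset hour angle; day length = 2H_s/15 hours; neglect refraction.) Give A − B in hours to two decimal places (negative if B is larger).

A: H_s = arccos(−tan -18.6° · tan 3.2°) = 88.92°, so 2H_s/15 = 11.8560 h.
B: H_s = arccos(−tan 41.5° · tan -9.3°) = 81.67°, so 2H_s/15 = 10.8893 h.
A − B = 11.8560 − 10.8893 = 0.9667 h.

+0.97 h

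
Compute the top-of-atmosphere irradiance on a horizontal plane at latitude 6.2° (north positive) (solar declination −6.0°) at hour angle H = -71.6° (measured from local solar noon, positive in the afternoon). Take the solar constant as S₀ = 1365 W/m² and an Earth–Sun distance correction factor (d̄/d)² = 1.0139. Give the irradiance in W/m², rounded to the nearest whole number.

416 W/m²

cos θ_z = sin φ sin δ + cos φ cos δ cos H = (0.1080)(-0.1045) + (0.9942)(0.9945)(0.3156) = 0.3008.
Top-of-atmosphere irradiance = S₀ (d̄/d)² cos θ_z = 1365 × 1.0139 × 0.3008 = 416.30 W/m².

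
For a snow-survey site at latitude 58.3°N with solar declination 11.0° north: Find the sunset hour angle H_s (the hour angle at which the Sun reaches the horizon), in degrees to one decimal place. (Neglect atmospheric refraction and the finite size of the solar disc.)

108.3°

The sunset hour angle satisfies cos H_s = −tan φ tan δ = -0.3147, giving H_s = 108.34°.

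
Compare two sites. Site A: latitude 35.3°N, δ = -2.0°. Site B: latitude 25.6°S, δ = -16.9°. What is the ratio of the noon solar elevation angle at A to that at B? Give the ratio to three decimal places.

A: 90° − |35.3 − (-2.0)| = 52.70°.
B: 90° − |-25.6 − (-16.9)| = 81.30°.
Ratio A/B = 52.7000 / 81.3000 = 0.6482.

0.648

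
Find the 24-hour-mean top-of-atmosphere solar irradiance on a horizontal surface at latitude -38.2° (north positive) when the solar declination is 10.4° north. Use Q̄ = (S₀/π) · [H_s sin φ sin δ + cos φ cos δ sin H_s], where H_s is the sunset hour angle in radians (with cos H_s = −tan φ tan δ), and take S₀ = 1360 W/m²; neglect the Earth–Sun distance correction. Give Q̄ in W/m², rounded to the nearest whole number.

262 W/m²

The sunset hour angle satisfies cos H_s = −tan φ tan δ = 0.1444, giving H_s = 81.70°. In radians, H_s = 1.4259.
H_s sin φ sin δ = 1.4259 × -0.6184 × 0.1805 = -0.1592.
cos φ cos δ sin H_s = 0.7859 × 0.9836 × 0.9895 = 0.7649.
Q̄ = (1360/π) × (-0.1592 + 0.7649) = 432.90 × 0.6057 = 262.21 W/m².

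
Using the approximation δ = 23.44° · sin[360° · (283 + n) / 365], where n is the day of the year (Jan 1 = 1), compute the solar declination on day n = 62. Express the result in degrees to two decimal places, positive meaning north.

360 × (283 + 62) / 365 = 340.274°; sin(340.274°) = -0.3375.
δ = 23.44 × -0.3375 = -7.911° ≈ -7.91°.

-7.91°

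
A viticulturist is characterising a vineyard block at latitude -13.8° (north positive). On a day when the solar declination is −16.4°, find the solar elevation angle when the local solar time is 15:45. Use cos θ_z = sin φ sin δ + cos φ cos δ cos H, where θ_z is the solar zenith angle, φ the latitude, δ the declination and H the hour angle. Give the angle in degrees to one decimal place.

35.8°

Hour angle H = 15° × (15.75 − 12) = 56.25°.
cos θ_z = sin(-13.8°) sin(-16.4°) + cos(-13.8°) cos(-16.4°) cos(56.25°) = 0.0673 + 0.5176 = 0.5849.
θ_z = arccos(0.5849) = 54.20°, so the elevation is 90° − 54.20° = 35.80°.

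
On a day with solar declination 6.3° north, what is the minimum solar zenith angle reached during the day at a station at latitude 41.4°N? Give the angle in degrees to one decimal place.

At local solar noon the hour angle is zero, so the zenith angle is |φ − δ| = |41.4° − (6.3°)| = 35.1°.

35.1°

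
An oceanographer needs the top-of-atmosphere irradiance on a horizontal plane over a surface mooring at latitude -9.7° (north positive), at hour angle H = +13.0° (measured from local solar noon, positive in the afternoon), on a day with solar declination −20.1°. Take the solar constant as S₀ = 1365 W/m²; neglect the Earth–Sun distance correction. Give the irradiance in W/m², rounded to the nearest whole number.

cos θ_z = sin φ sin δ + cos φ cos δ cos H = (-0.1685)(-0.3437) + (0.9857)(0.9391)(0.9744) = 0.9599.
Top-of-atmosphere irradiance = S₀ cos θ_z = 1365 × 0.9599 = 1310.26 W/m².

1310 W/m²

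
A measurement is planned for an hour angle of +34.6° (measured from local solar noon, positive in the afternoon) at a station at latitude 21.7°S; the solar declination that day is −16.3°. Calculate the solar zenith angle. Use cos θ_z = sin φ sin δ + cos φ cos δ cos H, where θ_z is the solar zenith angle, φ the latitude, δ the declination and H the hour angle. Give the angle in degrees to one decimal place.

cos θ_z = sin φ sin δ + cos φ cos δ cos H = (-0.3697)(-0.2807) + (0.9291)(0.9598)(0.8231) = 0.8378.
θ_z = arccos(0.8378) = 33.09°.

33.1°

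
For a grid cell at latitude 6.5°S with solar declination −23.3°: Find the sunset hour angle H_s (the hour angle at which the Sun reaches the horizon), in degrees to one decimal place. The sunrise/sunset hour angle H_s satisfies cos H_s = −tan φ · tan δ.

−tan φ tan δ = −(-0.1139)(-0.4307) = -0.0491; H_s = arccos(-0.0491) = 92.81°.

92.8°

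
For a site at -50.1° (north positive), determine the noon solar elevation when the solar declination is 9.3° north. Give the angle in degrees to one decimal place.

At local solar noon the hour angle is zero, so the elevation is 90° − |φ − δ| = 90° − |-50.1° − (9.3°)| = 90° − 59.4° = 30.6°.

30.6°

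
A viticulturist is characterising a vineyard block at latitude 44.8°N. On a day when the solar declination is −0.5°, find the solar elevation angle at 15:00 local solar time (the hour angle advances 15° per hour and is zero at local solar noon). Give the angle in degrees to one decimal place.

29.7°

Hour angle H = 15° × (15 − 12) = 45.00°.
cos θ_z = sin(44.8°) sin(-0.5°) + cos(44.8°) cos(-0.5°) cos(45.00°) = -0.0061 + 0.5017 = 0.4956.
θ_z = arccos(0.4956) = 60.29°, so the elevation is 90° − 60.29° = 29.71°.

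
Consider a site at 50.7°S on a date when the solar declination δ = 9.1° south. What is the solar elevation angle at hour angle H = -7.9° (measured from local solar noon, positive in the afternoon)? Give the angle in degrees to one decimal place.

47.9°

cos θ_z = sin(-50.7°) sin(-9.1°) + cos(-50.7°) cos(-9.1°) cos(-7.90°) = 0.1224 + 0.6195 = 0.7419.
θ_z = arccos(0.7419) = 42.11°, so the elevation is 90° − 42.11° = 47.89°.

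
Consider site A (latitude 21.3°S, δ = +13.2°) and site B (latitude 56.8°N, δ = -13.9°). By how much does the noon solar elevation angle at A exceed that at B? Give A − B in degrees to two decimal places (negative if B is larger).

+36.20°

A: 90° − |-21.3 − (13.2)| = 55.50°.
B: 90° − |56.8 − (-13.9)| = 19.30°.
A − B = 55.50 − 19.30 = 36.20°.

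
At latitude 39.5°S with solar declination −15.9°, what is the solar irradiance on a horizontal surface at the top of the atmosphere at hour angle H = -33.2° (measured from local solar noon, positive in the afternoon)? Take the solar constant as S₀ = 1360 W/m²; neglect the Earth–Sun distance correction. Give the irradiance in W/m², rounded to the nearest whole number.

1082 W/m²

cos θ_z = sin(-39.5°) sin(-15.9°) + cos(-39.5°) cos(-15.9°) cos(-33.20°) = 0.1743 + 0.6210 = 0.7953.
Top-of-atmosphere irradiance = S₀ cos θ_z = 1360 × 0.7953 = 1081.61 W/m².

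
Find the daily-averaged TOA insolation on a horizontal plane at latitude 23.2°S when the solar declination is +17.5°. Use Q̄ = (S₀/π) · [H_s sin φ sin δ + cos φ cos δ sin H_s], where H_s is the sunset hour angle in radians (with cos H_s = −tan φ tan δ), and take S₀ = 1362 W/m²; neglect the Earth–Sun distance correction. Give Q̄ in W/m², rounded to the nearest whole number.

303 W/m²

cos H_s = −tan(-23.2°) · tan(17.5°) = 0.1351, so H_s = arccos(0.1351) = 82.24°. In radians, H_s = 1.4354.
H_s sin φ sin δ = 1.4354 × -0.3939 × 0.3007 = -0.1700.
cos φ cos δ sin H_s = 0.9191 × 0.9537 × 0.9908 = 0.8685.
Q̄ = (1362/π) × (-0.1700 + 0.8685) = 433.54 × 0.6985 = 302.83 W/m².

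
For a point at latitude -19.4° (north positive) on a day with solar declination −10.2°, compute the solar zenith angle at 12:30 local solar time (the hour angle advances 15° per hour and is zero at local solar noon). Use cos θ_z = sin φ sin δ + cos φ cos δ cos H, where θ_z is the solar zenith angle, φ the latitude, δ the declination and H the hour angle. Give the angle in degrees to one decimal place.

11.7°

Hour angle H = 15° × (12.5 − 12) = 7.50°.
With φ = -19.4°, δ = -10.2°, H = 7.50°: sin φ sin δ = 0.0588, cos φ cos δ cos H = 0.9204, so cos θ_z = 0.9792.
θ_z = arccos(0.9792) = 11.71°.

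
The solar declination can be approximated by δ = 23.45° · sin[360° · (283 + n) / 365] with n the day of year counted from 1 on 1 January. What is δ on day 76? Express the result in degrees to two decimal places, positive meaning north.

360 × (283 + 76) / 365 = 354.082°; sin(354.082°) = -0.1031.
δ = 23.45 × -0.1031 = -2.418° ≈ -2.42°.

-2.42°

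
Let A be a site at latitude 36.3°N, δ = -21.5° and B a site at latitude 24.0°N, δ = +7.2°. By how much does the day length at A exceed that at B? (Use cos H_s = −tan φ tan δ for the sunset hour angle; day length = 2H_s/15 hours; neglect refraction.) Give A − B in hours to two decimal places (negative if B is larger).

-2.67 h

A: H_s = arccos(−tan 36.3° · tan -21.5°) = 73.18°, so 2H_s/15 = 9.7573 h.
B: H_s = arccos(−tan 24.0° · tan 7.2°) = 93.22°, so 2H_s/15 = 12.4293 h.
A − B = 9.7573 − 12.4293 = -2.6720 h.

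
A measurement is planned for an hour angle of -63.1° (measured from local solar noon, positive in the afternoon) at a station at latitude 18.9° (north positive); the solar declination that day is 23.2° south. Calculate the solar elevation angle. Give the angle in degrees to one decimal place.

15.4°

With φ = 18.9°, δ = -23.2°, H = -63.10°: sin φ sin δ = -0.1276, cos φ cos δ cos H = 0.3934, so cos θ_z = 0.2658.
θ_z = arccos(0.2658) = 74.59°, so the elevation is 90° − 74.59° = 15.41°.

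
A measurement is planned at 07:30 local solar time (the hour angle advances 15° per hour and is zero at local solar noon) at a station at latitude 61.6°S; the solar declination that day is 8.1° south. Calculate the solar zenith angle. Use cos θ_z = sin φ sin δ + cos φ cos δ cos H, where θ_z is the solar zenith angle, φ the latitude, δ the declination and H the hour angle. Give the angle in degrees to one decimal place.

Hour angle H = 15° × (7.5 − 12) = -67.50°.
cos θ_z = sin(-61.6°) sin(-8.1°) + cos(-61.6°) cos(-8.1°) cos(-67.50°) = 0.1239 + 0.1802 = 0.3041.
θ_z = arccos(0.3041) = 72.30°.

72.3°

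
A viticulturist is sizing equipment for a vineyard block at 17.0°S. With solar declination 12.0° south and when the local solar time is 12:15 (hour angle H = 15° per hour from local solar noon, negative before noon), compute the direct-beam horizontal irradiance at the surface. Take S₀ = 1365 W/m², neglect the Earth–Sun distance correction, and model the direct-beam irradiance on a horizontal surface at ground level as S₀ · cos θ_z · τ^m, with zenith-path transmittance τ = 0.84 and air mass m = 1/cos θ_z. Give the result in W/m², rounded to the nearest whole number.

1139 W/m²

Hour angle H = 15° × (12.25 − 12) = 3.75°.
With φ = -17.0°, δ = -12.0°, H = 3.75°: sin φ sin δ = 0.0608, cos φ cos δ cos H = 0.9334, so cos θ_z = 0.9942.
Air mass m = 1/cos θ_z = 1/0.9942 = 1.006; τ^m = 0.84^1.006 = 0.8391.
Surface direct beam = 1365 × 0.9942 × 0.8391 = 1138.73 W/m².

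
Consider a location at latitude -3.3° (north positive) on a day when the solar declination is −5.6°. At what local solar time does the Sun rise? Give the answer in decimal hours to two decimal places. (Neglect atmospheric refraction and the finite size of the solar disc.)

5.98 h

−tan φ tan δ = −(-0.0577)(-0.0981) = -0.0057; H_s = arccos(-0.0057) = 90.33°.
Sunrise is at 12 − H_s/15 = 12 − 6.022 = 5.978 h local solar time.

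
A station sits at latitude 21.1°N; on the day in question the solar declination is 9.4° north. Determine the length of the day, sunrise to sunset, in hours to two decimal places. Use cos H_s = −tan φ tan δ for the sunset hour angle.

12.49 hours

The sunset hour angle satisfies cos H_s = −tan φ tan δ = -0.0639, giving H_s = 93.66°.
Day length = 2 H_s / 15° h⁻¹ = 187.32° / 15 = 12.488 h.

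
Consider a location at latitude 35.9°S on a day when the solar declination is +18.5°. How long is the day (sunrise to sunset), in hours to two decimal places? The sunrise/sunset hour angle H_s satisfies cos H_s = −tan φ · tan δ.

The sunset hour angle satisfies cos H_s = −tan φ tan δ = 0.2422, giving H_s = 75.98°.
Day length = 2 H_s / 15° h⁻¹ = 151.96° / 15 = 10.131 h.

10.13 hours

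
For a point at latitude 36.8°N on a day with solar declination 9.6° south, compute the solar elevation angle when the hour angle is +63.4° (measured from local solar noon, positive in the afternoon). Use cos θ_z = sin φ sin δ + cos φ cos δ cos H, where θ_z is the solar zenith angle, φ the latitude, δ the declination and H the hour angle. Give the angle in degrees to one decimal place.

cos θ_z = sin(36.8°) sin(-9.6°) + cos(36.8°) cos(-9.6°) cos(63.40°) = -0.0999 + 0.3535 = 0.2536.
θ_z = arccos(0.2536) = 75.31°, so the elevation is 90° − 75.31° = 14.69°.

14.7°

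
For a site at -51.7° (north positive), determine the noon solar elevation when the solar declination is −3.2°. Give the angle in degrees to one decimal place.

At local solar noon the hour angle is zero, so the elevation is 90° − |φ − δ| = 90° − |-51.7° − (-3.2°)| = 90° − 48.5° = 41.5°.

41.5°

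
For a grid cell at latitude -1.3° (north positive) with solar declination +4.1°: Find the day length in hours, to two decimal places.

cos H_s = −tan(-1.3°) · tan(4.1°) = 0.0016, so H_s = arccos(0.0016) = 89.91°.
Day length = 2 H_s / 15° h⁻¹ = 179.82° / 15 = 11.988 h.

11.99 hours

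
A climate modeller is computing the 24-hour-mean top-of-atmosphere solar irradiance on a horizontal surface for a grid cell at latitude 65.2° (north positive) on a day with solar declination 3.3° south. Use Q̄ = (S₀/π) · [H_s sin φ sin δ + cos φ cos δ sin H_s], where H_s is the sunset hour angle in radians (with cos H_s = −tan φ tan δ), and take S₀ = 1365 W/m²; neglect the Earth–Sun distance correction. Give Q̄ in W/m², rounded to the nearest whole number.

148 W/m²

cos H_s = −tan(65.2°) · tan(-3.3°) = 0.1248, so H_s = arccos(0.1248) = 82.83°. In radians, H_s = 1.4457.
H_s sin φ sin δ = 1.4457 × 0.9078 × -0.0576 = -0.0756.
cos φ cos δ sin H_s = 0.4195 × 0.9983 × 0.9922 = 0.4155.
Q̄ = (1365/π) × (-0.0756 + 0.4155) = 434.49 × 0.3399 = 147.68 W/m².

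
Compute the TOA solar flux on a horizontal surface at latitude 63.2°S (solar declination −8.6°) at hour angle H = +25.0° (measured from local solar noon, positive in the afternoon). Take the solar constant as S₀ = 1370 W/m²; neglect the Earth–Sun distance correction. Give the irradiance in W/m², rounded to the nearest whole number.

736 W/m²

cos θ_z = sin φ sin δ + cos φ cos δ cos H = (-0.8926)(-0.1495) + (0.4509)(0.9888)(0.9063) = 0.5375.
Top-of-atmosphere irradiance = S₀ cos θ_z = 1370 × 0.5375 = 736.38 W/m².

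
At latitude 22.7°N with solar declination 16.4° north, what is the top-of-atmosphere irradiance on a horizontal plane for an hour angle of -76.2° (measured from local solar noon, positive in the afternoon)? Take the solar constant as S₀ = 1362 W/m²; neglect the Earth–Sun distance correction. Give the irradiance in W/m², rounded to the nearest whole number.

436 W/m²

cos θ_z = sin(22.7°) sin(16.4°) + cos(22.7°) cos(16.4°) cos(-76.20°) = 0.1090 + 0.2111 = 0.3201.
Top-of-atmosphere irradiance = S₀ cos θ_z = 1362 × 0.3201 = 435.98 W/m².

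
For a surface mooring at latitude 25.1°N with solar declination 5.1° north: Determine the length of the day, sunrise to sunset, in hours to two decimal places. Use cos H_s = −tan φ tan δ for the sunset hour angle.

−tan φ tan δ = −(0.4684)(0.0892) = -0.0418; H_s = arccos(-0.0418) = 92.40°.
Day length = 2 H_s / 15° h⁻¹ = 184.80° / 15 = 12.320 h.

12.32 hours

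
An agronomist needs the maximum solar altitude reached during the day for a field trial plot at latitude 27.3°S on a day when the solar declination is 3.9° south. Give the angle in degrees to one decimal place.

At local solar noon the hour angle is zero, so the elevation is 90° − |φ − δ| = 90° − |-27.3° − (-3.9°)| = 90° − 23.4° = 66.6°.

66.6°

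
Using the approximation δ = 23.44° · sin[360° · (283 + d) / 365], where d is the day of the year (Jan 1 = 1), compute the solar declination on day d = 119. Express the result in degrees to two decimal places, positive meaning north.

+13.94°

360 × (283 + 119) / 365 = 396.493°; sin(396.493°) = 0.5947.
δ = 23.44 × 0.5947 = 13.940° ≈ +13.94°.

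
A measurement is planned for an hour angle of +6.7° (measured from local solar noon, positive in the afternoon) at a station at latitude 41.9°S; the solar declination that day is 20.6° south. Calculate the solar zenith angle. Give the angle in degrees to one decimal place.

22.0°

cos θ_z = sin(-41.9°) sin(-20.6°) + cos(-41.9°) cos(-20.6°) cos(6.70°) = 0.2350 + 0.6920 = 0.9270.
θ_z = arccos(0.9270) = 22.03°.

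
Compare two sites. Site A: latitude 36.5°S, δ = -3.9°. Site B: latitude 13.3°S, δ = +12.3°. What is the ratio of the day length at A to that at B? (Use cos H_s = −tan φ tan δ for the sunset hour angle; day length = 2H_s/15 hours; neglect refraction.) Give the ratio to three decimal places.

1.067

A: H_s = arccos(−tan -36.5° · tan -3.9°) = 92.89°, so 2H_s/15 = 12.3853 h.
B: H_s = arccos(−tan -13.3° · tan 12.3°) = 87.05°, so 2H_s/15 = 11.6067 h.
Ratio A/B = 12.3853 / 11.6067 = 1.0671.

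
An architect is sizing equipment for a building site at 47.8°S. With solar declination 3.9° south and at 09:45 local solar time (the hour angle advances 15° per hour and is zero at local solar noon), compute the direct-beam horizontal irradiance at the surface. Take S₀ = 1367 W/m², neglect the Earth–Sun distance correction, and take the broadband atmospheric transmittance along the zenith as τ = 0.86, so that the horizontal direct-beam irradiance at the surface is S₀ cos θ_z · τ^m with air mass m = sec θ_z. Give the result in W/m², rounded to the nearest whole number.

Hour angle H = 15° × (9.75 − 12) = -33.75°.
With φ = -47.8°, δ = -3.9°, H = -33.75°: sin φ sin δ = 0.0504, cos φ cos δ cos H = 0.5572, so cos θ_z = 0.6076.
Air mass m = 1/cos θ_z = 1/0.6076 = 1.646; τ^m = 0.86^1.646 = 0.7802.
Surface direct beam = 1367 × 0.6076 × 0.7802 = 648.03 W/m².

648 W/m²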